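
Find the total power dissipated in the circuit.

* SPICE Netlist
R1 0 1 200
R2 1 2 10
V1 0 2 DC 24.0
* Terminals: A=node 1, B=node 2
Nodal analysis, taking node 2 as the 0 V reference.
Source V1 fixes V_0 = 24 V.
KCL at each unknown node (sum of currents leaving = 0; resistances in Ω):
  Node 1: (V_1 - 24)/200 + (V_1 - 0)/10 = 0
Collecting terms: 0.105 × V_1 = 0.12  =>  V_1 = 1.143 V
Power in each resistor, P = (ΔV)²/R:
  P_R1 = (24 - 1.143)²/200 = 2.612 W
  P_R2 = (1.143 - 0)²/10 = 0.1306 W
P_total = P_R1 + P_R2 = 2.743 W

Final answer: 2.743 W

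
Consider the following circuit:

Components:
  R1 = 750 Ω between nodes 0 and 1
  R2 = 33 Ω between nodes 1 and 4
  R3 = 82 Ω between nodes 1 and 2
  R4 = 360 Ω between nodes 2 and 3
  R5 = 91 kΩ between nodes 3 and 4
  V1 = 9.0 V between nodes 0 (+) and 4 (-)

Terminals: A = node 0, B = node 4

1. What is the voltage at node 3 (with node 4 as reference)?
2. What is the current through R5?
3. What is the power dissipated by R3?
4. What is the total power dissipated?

Nodal analysis, taking node 4 as the 0 V reference.
Source V1 fixes V_0 = 9 V.
KCL at each unknown node (sum of currents leaving = 0; resistances in Ω):
  Node 1: (V_1 - 9)/750 + (V_1 - 0)/33 + (V_1 - V_2)/82 = 0
  Node 2: (V_2 - V_1)/82 + (V_2 - V_3)/360 = 0
  Node 3: (V_3 - V_2)/360 + (V_3 - 0)/91000 = 0
Collecting terms (coefficients in siemens):
  0.04383·V_1 - 0.0122·V_2 = 0.012
  0.01497·V_2 - 0.0122·V_1 - 0.002778·V_3 = 0
  0.002789·V_3 - 0.002778·V_2 = 0
Solving these 3 simultaneous equations (Gaussian elimination) gives:
  V_1 = 0.3792 V, V_2 = 0.3788 V, V_3 = 0.3773 V
Part 1:
  Read off the nodal solution: V_3 = 0.3773 V
Part 2:
  I_R5 = (V_3 - V_4)/R5 = (0.3773 - 0)/91000 = 0.000004147 A
  Magnitude: I_R5 = 0.000004147 A
Part 3:
  I_R3 = (V_1 - V_2)/R3 = (0.3792 - 0.3788)/82 = 0.000004147 A
  P_R3 = I_R3² × R3 = (0.000004147)² × 82 = 0.00000000141 W
Part 4:
  Power in each resistor, P = (ΔV)²/R:
    P_R1 = (9 - 0.3792)²/750 = 0.09909 W
    P_R2 = (0.3792 - 0)²/33 = 0.004357 W
    P_R3 = (0.3792 - 0.3788)²/82 = 0.00000000141 W
    P_R4 = (0.3788 - 0.3773)²/360 = 0.00000000619 W
    P_R5 = (0.3773 - 0)²/91000 = 0.000001565 W
  P_total = P_R1 + P_R2 + P_R3 + P_R4 + P_R5 = 0.1034 W

Final answers:
1. V_3 = 0.3773 V
2. I_R5 = 4.147e-06 A
3. P_R3 = 1.41e-09 W
4. P_total = 0.1034 W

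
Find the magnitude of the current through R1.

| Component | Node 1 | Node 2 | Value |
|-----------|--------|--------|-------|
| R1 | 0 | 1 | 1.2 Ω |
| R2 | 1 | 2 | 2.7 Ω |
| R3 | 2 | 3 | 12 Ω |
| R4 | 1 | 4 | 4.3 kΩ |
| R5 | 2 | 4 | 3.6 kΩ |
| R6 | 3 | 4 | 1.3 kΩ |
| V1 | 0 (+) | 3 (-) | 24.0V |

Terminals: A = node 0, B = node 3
Nodal analysis, taking node 3 as the 0 V reference.
Source V1 fixes V_0 = 24 V.
KCL at each unknown node (sum of currents leaving = 0; resistances in Ω):
  Node 1: (V_1 - 24)/1.2 + (V_1 - V_2)/2.7 + (V_1 - V_4)/4300 = 0
  Node 2: (V_2 - V_1)/2.7 + (V_2 - 0)/12 + (V_2 - V_4)/3600 = 0
  Node 4: (V_4 - V_1)/4300 + (V_4 - V_2)/3600 + (V_4 - 0)/1300 = 0
Collecting terms (coefficients in siemens):
  1.204·V_1 - 0.3704·V_2 - 0.0002326·V_4 = 20
  0.454·V_2 - 0.3704·V_1 - 0.0002778·V_4 = 0
  0.00128·V_4 - 0.0002326·V_1 - 0.0002778·V_2 = 0
Solving these 3 simultaneous equations (Gaussian elimination) gives:
  V_1 = 22.18 V, V_2 = 18.1 V, V_4 = 7.961 V
I_R1 = (V_0 - V_1)/R1 = (24 - 22.18)/1.2 = 1.515 A
|I_R1| = 1.515 A

Final answer: |I_R1| = 1.515 A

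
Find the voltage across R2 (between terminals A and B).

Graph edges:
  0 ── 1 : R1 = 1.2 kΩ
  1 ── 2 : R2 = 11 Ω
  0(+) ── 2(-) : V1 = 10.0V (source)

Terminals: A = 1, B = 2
R1 and R2 are in series across V1 (node 0 → node 1 → node 2), and the output A–B is taken across R2, so this is a voltage divider.
Series current: I = V1/(R1 + R2) = 10/(1200 + 11) = 10/1211 = 0.008258 A
V_R2 = I × R2 = V1 × R2/(R1 + R2) = 10 × 11/1211 = 0.09083 V

Final answer: 0.09083 V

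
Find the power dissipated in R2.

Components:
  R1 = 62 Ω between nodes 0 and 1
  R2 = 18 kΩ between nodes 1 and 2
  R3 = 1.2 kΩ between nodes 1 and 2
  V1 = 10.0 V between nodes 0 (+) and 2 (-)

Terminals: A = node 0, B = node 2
Nodal analysis, taking node 2 as the 0 V reference.
Source V1 fixes V_0 = 10 V.
KCL at each unknown node (sum of currents leaving = 0; resistances in Ω):
  Node 1: (V_1 - 10)/62 + (V_1 - 0)/18000 + (V_1 - 0)/1200 = 0
Collecting terms: 0.01702 × V_1 = 0.1613  =>  V_1 = 9.478 V
I_R2 = (V_1 - V_2)/R2 = (9.478 - 0)/18000 = 0.0005265 A
P_R2 = I_R2² × R2 = (0.0005265)² × 18000 = 0.00499 W

Final answer: 0.00499 W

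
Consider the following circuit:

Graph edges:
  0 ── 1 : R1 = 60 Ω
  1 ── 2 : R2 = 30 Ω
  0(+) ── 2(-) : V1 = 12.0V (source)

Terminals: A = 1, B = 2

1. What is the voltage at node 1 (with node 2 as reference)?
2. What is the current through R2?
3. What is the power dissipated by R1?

Nodal analysis, taking node 2 as the 0 V reference.
Source V1 fixes V_0 = 12 V.
KCL at each unknown node (sum of currents leaving = 0; resistances in Ω):
  Node 1: (V_1 - 12)/60 + (V_1 - 0)/30 = 0
Collecting terms: 0.05 × V_1 = 0.2  =>  V_1 = 4 V
Part 1:
  Read off the nodal solution: V_1 = 4 V
Part 2:
  I_R2 = (V_1 - V_2)/R2 = (4 - 0)/30 = 0.1333 A
  Magnitude: I_R2 = 0.1333 A
Part 3:
  I_R1 = (V_0 - V_1)/R1 = (12 - 4)/60 = 0.1333 A
  P_R1 = I_R1² × R1 = (0.1333)² × 60 = 1.067 W

Final answers:
1. V_1 = 4 V
2. I_R2 = 0.1333 A
3. P_R1 = 1.067 W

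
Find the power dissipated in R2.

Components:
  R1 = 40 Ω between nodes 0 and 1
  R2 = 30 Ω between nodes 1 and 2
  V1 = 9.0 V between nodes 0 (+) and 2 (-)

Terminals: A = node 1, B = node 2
Nodal analysis, taking node 2 as the 0 V reference.
Source V1 fixes V_0 = 9 V.
KCL at each unknown node (sum of currents leaving = 0; resistances in Ω):
  Node 1: (V_1 - 9)/40 + (V_1 - 0)/30 = 0
Collecting terms: 0.05833 × V_1 = 0.225  =>  V_1 = 3.857 V
I_R2 = (V_1 - V_2)/R2 = (3.857 - 0)/30 = 0.1286 A
P_R2 = I_R2² × R2 = (0.1286)² × 30 = 0.4959 W

Final answer: 0.4959 W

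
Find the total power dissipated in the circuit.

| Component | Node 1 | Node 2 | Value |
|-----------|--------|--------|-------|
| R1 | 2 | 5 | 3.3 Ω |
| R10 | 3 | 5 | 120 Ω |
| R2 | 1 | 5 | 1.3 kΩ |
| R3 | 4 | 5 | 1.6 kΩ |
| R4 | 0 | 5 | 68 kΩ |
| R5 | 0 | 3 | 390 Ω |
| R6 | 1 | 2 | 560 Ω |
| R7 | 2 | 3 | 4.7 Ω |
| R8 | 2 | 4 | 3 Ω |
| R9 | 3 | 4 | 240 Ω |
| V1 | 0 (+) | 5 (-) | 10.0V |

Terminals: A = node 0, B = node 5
Nodal analysis, taking node 5 as the 0 V reference.
Source V1 fixes V_0 = 10 V.
KCL at each unknown node (sum of currents leaving = 0; resistances in Ω):
  Node 1: (V_1 - 0)/1300 + (V_1 - V_2)/560 = 0
  Node 2: (V_2 - 0)/3.3 + (V_2 - V_1)/560 + (V_2 - V_3)/4.7 + (V_2 - V_4)/3 = 0
  Node 3: (V_3 - 10)/390 + (V_3 - V_2)/4.7 + (V_3 - V_4)/240 + (V_3 - 0)/120 = 0
  Node 4: (V_4 - 0)/1600 + (V_4 - V_2)/3 + (V_4 - V_3)/240 = 0
Collecting terms (coefficients in siemens):
  0.002555·V_1 - 0.001786·V_2 = 0
  0.8509·V_2 - 0.001786·V_1 - 0.2128·V_3 - 0.3333·V_4 = 0
  0.2278·V_3 - 0.2128·V_2 - 0.004167·V_4 = 0.02564
  0.3381·V_4 - 0.3333·V_2 - 0.004167·V_3 = 0
Solving these 4 simultaneous equations (Gaussian elimination) gives:
  V_1 = 0.05424 V, V_2 = 0.07761 V, V_3 = 0.1865 V, V_4 = 0.07881 V
Power in each resistor, P = (ΔV)²/R:
  P_R1 = (0.07761 - 0)²/3.3 = 0.001825 W
  P_R2 = (0.05424 - 0)²/1300 = 0.000002263 W
  P_R3 = (0.07881 - 0)²/1600 = 0.000003882 W
  P_R4 = (10 - 0)²/68000 = 0.001471 W
  P_R5 = (10 - 0.1865)²/390 = 0.2469 W
  P_R6 = (0.05424 - 0.07761)²/560 = 0.000000975 W
  P_R7 = (0.07761 - 0.1865)²/4.7 = 0.002521 W
  P_R8 = (0.07761 - 0.07881)²/3 = 0.0000004784 W
  P_R9 = (0.1865 - 0.07881)²/240 = 0.00004829 W
  P_R10 = (0.1865 - 0)²/120 = 0.0002897 W
P_total = P_R1 + P_R2 + P_R3 + P_R4 + P_R5 + P_R6 + P_R7 + P_R8 + P_R9 + P_R10 = 0.2531 W

Final answer: 0.2531 W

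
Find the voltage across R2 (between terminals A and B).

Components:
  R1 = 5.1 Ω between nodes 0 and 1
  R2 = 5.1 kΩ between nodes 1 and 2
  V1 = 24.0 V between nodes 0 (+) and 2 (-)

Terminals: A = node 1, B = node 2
R1 and R2 are in series across V1 (node 0 → node 1 → node 2), and the output A–B is taken across R2, so this is a voltage divider.
Series current: I = V1/(R1 + R2) = 24/(5.1 + 5100) = 24/5105 = 0.004701 A
V_R2 = I × R2 = V1 × R2/(R1 + R2) = 24 × 5100/5105 = 23.98 V

Final answer: 23.98 V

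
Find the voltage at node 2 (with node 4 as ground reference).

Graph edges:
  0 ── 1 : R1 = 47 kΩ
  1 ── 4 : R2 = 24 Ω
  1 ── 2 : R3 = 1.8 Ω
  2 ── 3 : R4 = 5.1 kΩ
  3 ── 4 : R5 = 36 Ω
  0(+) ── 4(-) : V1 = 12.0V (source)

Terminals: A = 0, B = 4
Nodal analysis, taking node 4 as the 0 V reference.
Source V1 fixes V_0 = 12 V.
KCL at each unknown node (sum of currents leaving = 0; resistances in Ω):
  Node 1: (V_1 - 12)/47000 + (V_1 - 0)/24 + (V_1 - V_2)/1.8 = 0
  Node 2: (V_2 - V_1)/1.8 + (V_2 - V_3)/5100 = 0
  Node 3: (V_3 - V_2)/5100 + (V_3 - 0)/36 = 0
Collecting terms (coefficients in siemens):
  0.5972·V_1 - 0.5556·V_2 = 0.0002553
  0.5558·V_2 - 0.5556·V_1 - 0.0001961·V_3 = 0
  0.02797·V_3 - 0.0001961·V_2 = 0
Solving these 3 simultaneous equations (Gaussian elimination) gives:
  V_1 = 0.006096 V, V_2 = 0.006094 V, V_3 = 0.00004271 V
The requested potential is V_2 = 0.006094 V.

Final answer: V_2 = 0.006094 V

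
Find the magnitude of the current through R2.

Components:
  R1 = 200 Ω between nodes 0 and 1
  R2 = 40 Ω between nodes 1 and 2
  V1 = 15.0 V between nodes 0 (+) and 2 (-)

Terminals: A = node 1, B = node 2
Nodal analysis, taking node 2 as the 0 V reference.
Source V1 fixes V_0 = 15 V.
KCL at each unknown node (sum of currents leaving = 0; resistances in Ω):
  Node 1: (V_1 - 15)/200 + (V_1 - 0)/40 = 0
Collecting terms: 0.03 × V_1 = 0.075  =>  V_1 = 2.5 V
I_R2 = (V_1 - V_2)/R2 = (2.5 - 0)/40 = 0.0625 A
|I_R2| = 0.0625 A

Final answer: |I_R2| = 0.0625 A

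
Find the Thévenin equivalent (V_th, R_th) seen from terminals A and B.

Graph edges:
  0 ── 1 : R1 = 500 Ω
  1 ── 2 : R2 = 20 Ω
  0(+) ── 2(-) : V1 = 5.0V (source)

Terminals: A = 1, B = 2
Step 1 — V_th is the open-circuit voltage V_A - V_B (nothing connected across the terminals).
Nodal analysis, taking node 2 as the 0 V reference.
Source V1 fixes V_0 = 5 V.
KCL at each unknown node (sum of currents leaving = 0; resistances in Ω):
  Node 1: (V_1 - 5)/500 + (V_1 - 0)/20 = 0
Collecting terms: 0.052 × V_1 = 0.01  =>  V_1 = 0.1923 V
V_th = V_1 - V_2 = 0.1923 - 0 = 0.1923 V
Step 2 — R_th: zero the source — replace V1 by a short circuit (node 2 merges into node 0) — and find the resistance seen between A (node 1) and B (node 0).
Reduce the network between node 1 (A) and node 0 (B) by series/parallel combination:
  Rp1 = R1 ‖ R2 (parallel, both between nodes 0 and 1) = 1/(1/500 + 1/20) = 19.23 Ω
R_th = 19.23 Ω

Final answer: V_th = 0.1923 V, R_th = 19.23 Ω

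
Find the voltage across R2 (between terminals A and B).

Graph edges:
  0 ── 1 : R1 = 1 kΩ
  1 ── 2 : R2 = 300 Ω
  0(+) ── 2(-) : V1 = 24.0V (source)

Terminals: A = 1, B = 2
R1 and R2 are in series across V1 (node 0 → node 1 → node 2), and the output A–B is taken across R2, so this is a voltage divider.
Series current: I = V1/(R1 + R2) = 24/(1000 + 300) = 24/1300 = 0.01846 A
V_R2 = I × R2 = V1 × R2/(R1 + R2) = 24 × 300/1300 = 5.538 V

Final answer: 5.538 V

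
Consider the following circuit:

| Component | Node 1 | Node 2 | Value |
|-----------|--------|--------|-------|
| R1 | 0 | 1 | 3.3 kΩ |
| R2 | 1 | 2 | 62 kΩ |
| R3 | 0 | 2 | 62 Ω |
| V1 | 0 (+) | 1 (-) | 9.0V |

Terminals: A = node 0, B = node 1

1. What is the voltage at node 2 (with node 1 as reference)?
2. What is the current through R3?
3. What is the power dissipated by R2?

Nodal analysis, taking node 1 as the 0 V reference.
Source V1 fixes V_0 = 9 V.
KCL at each unknown node (sum of currents leaving = 0; resistances in Ω):
  Node 2: (V_2 - 0)/62000 + (V_2 - 9)/62 = 0
Collecting terms: 0.01615 × V_2 = 0.1452  =>  V_2 = 8.991 V
Part 1:
  Read off the nodal solution: V_2 = 8.991 V
Part 2:
  I_R3 = (V_0 - V_2)/R3 = (9 - 8.991)/62 = 0.000145 A
  Magnitude: I_R3 = 0.000145 A
Part 3:
  I_R2 = (V_1 - V_2)/R2 = (0 - 8.991)/62000 = -0.000145 A
  P_R2 = I_R2² × R2 = (-0.000145)² × 62000 = 0.001304 W

Final answers:
1. V_2 = 8.991 V
2. I_R3 = 0.000145 A
3. P_R2 = 0.001304 W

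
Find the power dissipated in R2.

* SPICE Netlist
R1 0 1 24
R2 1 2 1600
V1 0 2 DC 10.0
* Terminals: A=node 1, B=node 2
Nodal analysis, taking node 2 as the 0 V reference.
Source V1 fixes V_0 = 10 V.
KCL at each unknown node (sum of currents leaving = 0; resistances in Ω):
  Node 1: (V_1 - 10)/24 + (V_1 - 0)/1600 = 0
Collecting terms: 0.04229 × V_1 = 0.4167  =>  V_1 = 9.852 V
I_R2 = (V_1 - V_2)/R2 = (9.852 - 0)/1600 = 0.006158 A
P_R2 = I_R2² × R2 = (0.006158)² × 1600 = 0.06067 W

Final answer: 0.06067 W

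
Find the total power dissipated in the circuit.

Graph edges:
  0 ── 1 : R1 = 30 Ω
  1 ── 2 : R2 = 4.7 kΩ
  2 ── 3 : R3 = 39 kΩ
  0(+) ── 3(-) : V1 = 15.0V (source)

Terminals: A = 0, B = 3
Nodal analysis, taking node 3 as the 0 V reference.
Source V1 fixes V_0 = 15 V.
KCL at each unknown node (sum of currents leaving = 0; resistances in Ω):
  Node 1: (V_1 - 15)/30 + (V_1 - V_2)/4700 = 0
  Node 2: (V_2 - V_1)/4700 + (V_2 - 0)/39000 = 0
Collecting terms (coefficients in siemens):
  0.03355·V_1 - 0.0002128·V_2 = 0.5
  0.0002384·V_2 - 0.0002128·V_1 = 0
Determinant D = (0.03355)(0.0002384) - (-0.0002128)(-0.0002128) = 0.000007952
V_1 = [(0.5)(0.0002384) - (-0.0002128)(0)]/D = 14.99 V
V_2 = [(0.03355)(0) - (0.5)(-0.0002128)]/D = 13.38 V
Power in each resistor, P = (ΔV)²/R:
  P_R1 = (15 - 14.99)²/30 = 0.00000353 W
  P_R2 = (14.99 - 13.38)²/4700 = 0.000553 W
  P_R3 = (13.38 - 0)²/39000 = 0.004589 W
P_total = P_R1 + P_R2 + P_R3 = 0.005145 W

Final answer: 0.005145 W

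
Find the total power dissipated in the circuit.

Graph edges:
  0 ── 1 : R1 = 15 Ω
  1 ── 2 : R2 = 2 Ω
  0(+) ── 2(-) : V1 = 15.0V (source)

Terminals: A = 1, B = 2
Nodal analysis, taking node 2 as the 0 V reference.
Source V1 fixes V_0 = 15 V.
KCL at each unknown node (sum of currents leaving = 0; resistances in Ω):
  Node 1: (V_1 - 15)/15 + (V_1 - 0)/2 = 0
Collecting terms: 0.5667 × V_1 = 1  =>  V_1 = 1.765 V
Power in each resistor, P = (ΔV)²/R:
  P_R1 = (15 - 1.765)²/15 = 11.68 W
  P_R2 = (1.765 - 0)²/2 = 1.557 W
P_total = P_R1 + P_R2 = 13.24 W

Final answer: 13.24 W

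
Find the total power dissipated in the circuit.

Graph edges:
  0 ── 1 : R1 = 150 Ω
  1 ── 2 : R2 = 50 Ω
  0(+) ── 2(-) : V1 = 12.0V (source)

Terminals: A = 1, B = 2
Nodal analysis, taking node 2 as the 0 V reference.
Source V1 fixes V_0 = 12 V.
KCL at each unknown node (sum of currents leaving = 0; resistances in Ω):
  Node 1: (V_1 - 12)/150 + (V_1 - 0)/50 = 0
Collecting terms: 0.02667 × V_1 = 0.08  =>  V_1 = 3 V
Power in each resistor, P = (ΔV)²/R:
  P_R1 = (12 - 3)²/150 = 0.54 W
  P_R2 = (3 - 0)²/50 = 0.18 W
P_total = P_R1 + P_R2 = 0.72 W

Final answer: 0.72 W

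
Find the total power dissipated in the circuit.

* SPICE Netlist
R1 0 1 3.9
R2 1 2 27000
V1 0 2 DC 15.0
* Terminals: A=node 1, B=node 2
Nodal analysis, taking node 2 as the 0 V reference.
Source V1 fixes V_0 = 15 V.
KCL at each unknown node (sum of currents leaving = 0; resistances in Ω):
  Node 1: (V_1 - 15)/3.9 + (V_1 - 0)/27000 = 0
Collecting terms: 0.2564 × V_1 = 3.846  =>  V_1 = 15 V
Power in each resistor, P = (ΔV)²/R:
  P_R1 = (15 - 15)²/3.9 = 0.000001203 W
  P_R2 = (15 - 0)²/27000 = 0.008331 W
P_total = P_R1 + P_R2 = 0.008332 W

Final answer: 0.008332 W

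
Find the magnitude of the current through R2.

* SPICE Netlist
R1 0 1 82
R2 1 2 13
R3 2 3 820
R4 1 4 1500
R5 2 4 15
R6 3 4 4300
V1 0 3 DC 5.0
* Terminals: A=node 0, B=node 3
Nodal analysis, taking node 3 as the 0 V reference.
Source V1 fixes V_0 = 5 V.
KCL at each unknown node (sum of currents leaving = 0; resistances in Ω):
  Node 1: (V_1 - 5)/82 + (V_1 - V_2)/13 + (V_1 - V_4)/1500 = 0
  Node 2: (V_2 - V_1)/13 + (V_2 - 0)/820 + (V_2 - V_4)/15 = 0
  Node 4: (V_4 - V_1)/1500 + (V_4 - V_2)/15 + (V_4 - 0)/4300 = 0
Collecting terms (coefficients in siemens):
  0.08978·V_1 - 0.07692·V_2 - 0.0006667·V_4 = 0.06098
  0.1448·V_2 - 0.07692·V_1 - 0.06667·V_4 = 0
  0.06757·V_4 - 0.0006667·V_1 - 0.06667·V_2 = 0
Solving these 3 simultaneous equations (Gaussian elimination) gives:
  V_1 = 4.477 V, V_2 = 4.395 V, V_4 = 4.381 V
I_R2 = (V_1 - V_2)/R2 = (4.477 - 4.395)/13 = 0.006314 A
|I_R2| = 0.006314 A

Final answer: |I_R2| = 0.006314 A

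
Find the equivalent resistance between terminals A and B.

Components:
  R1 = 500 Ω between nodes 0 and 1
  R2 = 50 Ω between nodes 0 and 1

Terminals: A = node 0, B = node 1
Reduce the network between node 0 (A) and node 1 (B) by series/parallel combination:
  Rp1 = R1 ‖ R2 (parallel, both between nodes 0 and 1) = 1/(1/500 + 1/50) = 45.45 Ω
R_eq = 45.45 Ω

Final answer: 45.45 Ω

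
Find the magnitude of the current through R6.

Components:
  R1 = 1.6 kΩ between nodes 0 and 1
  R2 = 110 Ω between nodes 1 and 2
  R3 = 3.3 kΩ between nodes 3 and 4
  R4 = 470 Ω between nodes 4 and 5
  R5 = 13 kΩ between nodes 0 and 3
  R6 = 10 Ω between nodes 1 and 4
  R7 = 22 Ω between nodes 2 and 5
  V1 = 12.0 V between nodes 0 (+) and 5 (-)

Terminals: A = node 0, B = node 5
Nodal analysis, taking node 5 as the 0 V reference.
Source V1 fixes V_0 = 12 V.
KCL at each unknown node (sum of currents leaving = 0; resistances in Ω):
  Node 1: (V_1 - 12)/1600 + (V_1 - V_2)/110 + (V_1 - V_4)/10 = 0
  Node 2: (V_2 - V_1)/110 + (V_2 - 0)/22 = 0
  Node 3: (V_3 - V_4)/3300 + (V_3 - 12)/13000 = 0
  Node 4: (V_4 - V_3)/3300 + (V_4 - 0)/470 + (V_4 - V_1)/10 = 0
Collecting terms (coefficients in siemens):
  0.1097·V_1 - 0.009091·V_2 - 0.1·V_4 = 0.0075
  0.05455·V_2 - 0.009091·V_1 = 0
  0.00038·V_3 - 0.000303·V_4 = 0.0009231
  0.1024·V_4 - 0.1·V_1 - 0.000303·V_3 = 0
Solving these 4 simultaneous equations (Gaussian elimination) gives:
  V_1 = 0.7948 V, V_2 = 0.1325 V, V_3 = 3.055 V, V_4 = 0.785 V
I_R6 = (V_1 - V_4)/R6 = (0.7948 - 0.785)/10 = 0.0009821 A
|I_R6| = 0.0009821 A

Final answer: |I_R6| = 0.0009821 A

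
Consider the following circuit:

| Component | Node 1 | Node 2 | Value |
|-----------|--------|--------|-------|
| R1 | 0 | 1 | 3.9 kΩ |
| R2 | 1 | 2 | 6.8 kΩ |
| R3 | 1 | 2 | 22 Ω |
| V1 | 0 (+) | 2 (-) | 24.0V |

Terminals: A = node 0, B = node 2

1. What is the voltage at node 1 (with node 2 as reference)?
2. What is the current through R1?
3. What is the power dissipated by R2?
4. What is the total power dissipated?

Nodal analysis, taking node 2 as the 0 V reference.
Source V1 fixes V_0 = 24 V.
KCL at each unknown node (sum of currents leaving = 0; resistances in Ω):
  Node 1: (V_1 - 24)/3900 + (V_1 - 0)/6800 + (V_1 - 0)/22 = 0
Collecting terms: 0.04586 × V_1 = 0.006154  =>  V_1 = 0.1342 V
Part 1:
  Read off the nodal solution: V_1 = 0.1342 V
Part 2:
  I_R1 = (V_0 - V_1)/R1 = (24 - 0.1342)/3900 = 0.006119 A
  Magnitude: I_R1 = 0.006119 A
Part 3:
  I_R2 = (V_1 - V_2)/R2 = (0.1342 - 0)/6800 = 0.00001973 A
  P_R2 = I_R2² × R2 = (0.00001973)² × 6800 = 0.000002648 W
Part 4:
  Power in each resistor, P = (ΔV)²/R:
    P_R1 = (24 - 0.1342)²/3900 = 0.146 W
    P_R2 = (0.1342 - 0)²/6800 = 0.000002648 W
    P_R3 = (0.1342 - 0)²/22 = 0.0008185 W
  P_total = P_R1 + P_R2 + P_R3 = 0.1469 W

Final answers:
1. V_1 = 0.1342 V
2. I_R1 = 0.006119 A
3. P_R2 = 2.648e-06 W
4. P_total = 0.1469 W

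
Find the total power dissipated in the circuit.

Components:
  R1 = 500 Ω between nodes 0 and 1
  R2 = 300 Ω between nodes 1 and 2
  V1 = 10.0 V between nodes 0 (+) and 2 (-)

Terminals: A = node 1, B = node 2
Nodal analysis, taking node 2 as the 0 V reference.
Source V1 fixes V_0 = 10 V.
KCL at each unknown node (sum of currents leaving = 0; resistances in Ω):
  Node 1: (V_1 - 10)/500 + (V_1 - 0)/300 = 0
Collecting terms: 0.005333 × V_1 = 0.02  =>  V_1 = 3.75 V
Power in each resistor, P = (ΔV)²/R:
  P_R1 = (10 - 3.75)²/500 = 0.07812 W
  P_R2 = (3.75 - 0)²/300 = 0.04688 W
P_total = P_R1 + P_R2 = 0.125 W

Final answer: 0.125 W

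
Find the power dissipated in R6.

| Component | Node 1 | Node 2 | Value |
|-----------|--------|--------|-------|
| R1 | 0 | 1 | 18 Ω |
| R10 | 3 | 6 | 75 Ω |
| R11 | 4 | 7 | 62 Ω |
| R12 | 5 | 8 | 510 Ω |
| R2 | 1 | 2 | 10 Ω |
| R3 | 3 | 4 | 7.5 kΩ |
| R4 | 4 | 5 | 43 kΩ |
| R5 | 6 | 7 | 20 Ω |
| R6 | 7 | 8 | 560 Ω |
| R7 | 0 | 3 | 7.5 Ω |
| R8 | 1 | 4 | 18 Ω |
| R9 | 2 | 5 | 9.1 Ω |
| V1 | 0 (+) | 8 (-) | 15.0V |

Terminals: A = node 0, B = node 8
Nodal analysis, taking node 8 as the 0 V reference.
Source V1 fixes V_0 = 15 V.
KCL at each unknown node (sum of currents leaving = 0; resistances in Ω):
  Node 1: (V_1 - 15)/18 + (V_1 - V_2)/10 + (V_1 - V_4)/18 = 0
  Node 2: (V_2 - V_1)/10 + (V_2 - V_5)/9.1 = 0
  Node 3: (V_3 - V_4)/7500 + (V_3 - 15)/7.5 + (V_3 - V_6)/75 = 0
  Node 4: (V_4 - V_3)/7500 + (V_4 - V_5)/43000 + (V_4 - V_1)/18 + (V_4 - V_7)/62 = 0
  Node 5: (V_5 - V_4)/43000 + (V_5 - V_2)/9.1 + (V_5 - 0)/510 = 0
  Node 6: (V_6 - V_7)/20 + (V_6 - V_3)/75 = 0
  Node 7: (V_7 - V_6)/20 + (V_7 - 0)/560 + (V_7 - V_4)/62 = 0
Collecting terms (coefficients in siemens):
  0.2111·V_1 - 0.1·V_2 - 0.05556·V_4 = 0.8333
  0.2099·V_2 - 0.1·V_1 - 0.1099·V_5 = 0
  0.1468·V_3 - 0.0001333·V_4 - 0.01333·V_6 = 2
  0.07184·V_4 - 0.05556·V_1 - 0.0001333·V_3 - 0.00002326·V_5 - 0.01613·V_7 = 0
  0.1119·V_5 - 0.1099·V_2 - 0.00002326·V_4 = 0
  0.06333·V_6 - 0.01333·V_3 - 0.05·V_7 = 0
  0.06791·V_7 - 0.01613·V_4 - 0.05·V_6 = 0
Solving these 7 simultaneous equations (Gaussian elimination) gives:
  V_1 = 14.33 V, V_2 = 14.06 V, V_3 = 14.89 V, V_4 = 14.16 V
  V_5 = 13.82 V, V_6 = 13.83 V, V_7 = 13.54 V
I_R6 = (V_7 - V_8)/R6 = (13.54 - 0)/560 = 0.02418 A
P_R6 = I_R6² × R6 = (0.02418)² × 560 = 0.3274 W

Final answer: 0.3274 W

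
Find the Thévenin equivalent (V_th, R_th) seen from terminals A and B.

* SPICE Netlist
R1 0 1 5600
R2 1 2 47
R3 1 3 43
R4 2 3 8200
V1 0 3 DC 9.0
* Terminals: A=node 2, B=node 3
Step 1 — V_th is the open-circuit voltage V_A - V_B (nothing connected across the terminals).
Nodal analysis, taking node 3 as the 0 V reference.
Source V1 fixes V_0 = 9 V.
KCL at each unknown node (sum of currents leaving = 0; resistances in Ω):
  Node 1: (V_1 - 9)/5600 + (V_1 - V_2)/47 + (V_1 - 0)/43 = 0
  Node 2: (V_2 - V_1)/47 + (V_2 - 0)/8200 = 0
Collecting terms (coefficients in siemens):
  0.04471·V_1 - 0.02128·V_2 = 0.001607
  0.0214·V_2 - 0.02128·V_1 = 0
Determinant D = (0.04471)(0.0214) - (-0.02128)(-0.02128) = 0.0005041
V_1 = [(0.001607)(0.0214) - (-0.02128)(0)]/D = 0.06823 V
V_2 = [(0.04471)(0) - (0.001607)(-0.02128)]/D = 0.06784 V
V_th = V_2 - V_3 = 0.06784 - 0 = 0.06784 V
Step 2 — R_th: zero the source — replace V1 by a short circuit (node 3 merges into node 0) — and find the resistance seen between A (node 2) and B (node 0).
Reduce the network between node 2 (A) and node 0 (B) by series/parallel combination:
  Rp1 = R1 ‖ R3 (parallel, both between nodes 0 and 1) = 1/(1/5600 + 1/43) = 42.67 Ω
  Rs1 = R2 + Rp1 (series, joined only at node 1) = 47 + 42.67 = 89.67 Ω
  Rp2 = R4 ‖ Rs1 (parallel, both between nodes 0 and 2) = 1/(1/8200 + 1/89.67) = 88.7 Ω
R_th = 88.7 Ω

Final answer: V_th = 0.06784 V, R_th = 88.7 Ω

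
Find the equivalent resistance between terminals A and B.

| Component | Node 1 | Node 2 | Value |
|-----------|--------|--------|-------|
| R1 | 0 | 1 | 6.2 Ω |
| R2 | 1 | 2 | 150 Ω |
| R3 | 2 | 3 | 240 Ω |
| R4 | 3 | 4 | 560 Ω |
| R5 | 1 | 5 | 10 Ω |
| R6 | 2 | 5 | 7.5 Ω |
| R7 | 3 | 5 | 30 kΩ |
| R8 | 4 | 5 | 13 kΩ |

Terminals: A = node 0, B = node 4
The network is not a plain series/parallel combination. Inject a 1 A test current into terminal A (node 0) and return it from terminal B (node 4); then R_eq = V_A / (1 A).
Nodal analysis, taking node 4 as the 0 V reference.
Current source I_test pushes 1 A into node 0 and draws it out of node 4.
KCL at each unknown node (sum of currents leaving = 0; resistances in Ω):
  Node 0: (V_0 - V_1)/6.2 - 1 = 0
  Node 1: (V_1 - V_0)/6.2 + (V_1 - V_2)/150 + (V_1 - V_5)/10 = 0
  Node 2: (V_2 - V_1)/150 + (V_2 - V_3)/240 + (V_2 - V_5)/7.5 = 0
  Node 3: (V_3 - V_2)/240 + (V_3 - 0)/560 + (V_3 - V_5)/30000 = 0
  Node 5: (V_5 - V_1)/10 + (V_5 - V_2)/7.5 + (V_5 - V_3)/30000 + (V_5 - 0)/13000 = 0
Collecting terms (coefficients in siemens):
  0.1613·V_0 - 0.1613·V_1 = 1
  0.268·V_1 - 0.1613·V_0 - 0.006667·V_2 - 0.1·V_5 = 0
  0.1442·V_2 - 0.006667·V_1 - 0.004167·V_3 - 0.1333·V_5 = 0
  0.005986·V_3 - 0.004167·V_2 - 0.00003333·V_5 = 0
  0.2334·V_5 - 0.1·V_1 - 0.1333·V_2 - 0.00003333·V_3 = 0
Solving these 5 simultaneous equations (Gaussian elimination) gives:
  V_0 = 773 V, V_1 = 766.8 V, V_2 = 751.5 V, V_3 = 527.4 V
  V_5 = 757.8 V
R_eq = V_0 / 1 A = 773 Ω

Final answer: 773 Ω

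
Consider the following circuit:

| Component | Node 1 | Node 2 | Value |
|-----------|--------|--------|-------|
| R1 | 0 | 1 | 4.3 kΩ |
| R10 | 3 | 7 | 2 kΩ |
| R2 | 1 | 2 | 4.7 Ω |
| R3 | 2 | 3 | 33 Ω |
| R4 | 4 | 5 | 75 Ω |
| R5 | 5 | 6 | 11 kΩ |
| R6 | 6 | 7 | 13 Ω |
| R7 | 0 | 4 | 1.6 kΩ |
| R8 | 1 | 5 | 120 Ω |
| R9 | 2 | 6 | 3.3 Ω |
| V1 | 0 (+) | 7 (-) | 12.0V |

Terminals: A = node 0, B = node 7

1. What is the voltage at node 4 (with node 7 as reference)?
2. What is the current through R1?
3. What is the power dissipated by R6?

Nodal analysis, taking node 7 as the 0 V reference.
Source V1 fixes V_0 = 12 V.
KCL at each unknown node (sum of currents leaving = 0; resistances in Ω):
  Node 1: (V_1 - 12)/4300 + (V_1 - V_2)/4.7 + (V_1 - V_5)/120 = 0
  Node 2: (V_2 - V_1)/4.7 + (V_2 - V_3)/33 + (V_2 - V_6)/3.3 = 0
  Node 3: (V_3 - V_2)/33 + (V_3 - 0)/2000 = 0
  Node 4: (V_4 - V_5)/75 + (V_4 - 12)/1600 = 0
  Node 5: (V_5 - V_4)/75 + (V_5 - V_6)/11000 + (V_5 - V_1)/120 = 0
  Node 6: (V_6 - V_5)/11000 + (V_6 - 0)/13 + (V_6 - V_2)/3.3 = 0
Collecting terms (coefficients in siemens):
  0.2213·V_1 - 0.2128·V_2 - 0.008333·V_5 = 0.002791
  0.5461·V_2 - 0.2128·V_1 - 0.0303·V_3 - 0.303·V_6 = 0
  0.0308·V_3 - 0.0303·V_2 = 0
  0.01396·V_4 - 0.01333·V_5 = 0.0075
  0.02176·V_5 - 0.008333·V_1 - 0.01333·V_4 - 0.00009091·V_6 = 0
  0.38·V_6 - 0.303·V_2 - 0.00009091·V_5 = 0
Solving these 6 simultaneous equations (Gaussian elimination) gives:
  V_1 = 0.1941 V, V_2 = 0.1506 V, V_3 = 0.1481 V, V_4 = 1.468 V
  V_5 = 0.9746 V, V_6 = 0.1203 V
Part 1:
  Read off the nodal solution: V_4 = 1.468 V
Part 2:
  I_R1 = (V_0 - V_1)/R1 = (12 - 0.1941)/4300 = 0.002746 A
  Magnitude: I_R1 = 0.002746 A
Part 3:
  I_R6 = (V_6 - V_7)/R6 = (0.1203 - 0)/13 = 0.009254 A
  P_R6 = I_R6² × R6 = (0.009254)² × 13 = 0.001113 W

Final answers:
1. V_4 = 1.468 V
2. I_R1 = 0.002746 A
3. P_R6 = 0.001113 W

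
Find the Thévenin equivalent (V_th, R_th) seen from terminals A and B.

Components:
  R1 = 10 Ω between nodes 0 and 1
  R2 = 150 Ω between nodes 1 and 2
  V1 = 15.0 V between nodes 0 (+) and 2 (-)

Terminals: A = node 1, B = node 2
Step 1 — V_th is the open-circuit voltage V_A - V_B (nothing connected across the terminals).
Nodal analysis, taking node 2 as the 0 V reference.
Source V1 fixes V_0 = 15 V.
KCL at each unknown node (sum of currents leaving = 0; resistances in Ω):
  Node 1: (V_1 - 15)/10 + (V_1 - 0)/150 = 0
Collecting terms: 0.1067 × V_1 = 1.5  =>  V_1 = 14.06 V
V_th = V_1 - V_2 = 14.06 - 0 = 14.06 V
Step 2 — R_th: zero the source — replace V1 by a short circuit (node 2 merges into node 0) — and find the resistance seen between A (node 1) and B (node 0).
Reduce the network between node 1 (A) and node 0 (B) by series/parallel combination:
  Rp1 = R1 ‖ R2 (parallel, both between nodes 0 and 1) = 1/(1/10 + 1/150) = 9.375 Ω
R_th = 9.375 Ω

Final answer: V_th = 14.06 V, R_th = 9.375 Ω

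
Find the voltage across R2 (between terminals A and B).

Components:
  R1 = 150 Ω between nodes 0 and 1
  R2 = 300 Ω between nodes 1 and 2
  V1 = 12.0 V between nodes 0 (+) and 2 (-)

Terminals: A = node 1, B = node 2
R1 and R2 are in series across V1 (node 0 → node 1 → node 2), and the output A–B is taken across R2, so this is a voltage divider.
Series current: I = V1/(R1 + R2) = 12/(150 + 300) = 12/450 = 0.02667 A
V_R2 = I × R2 = V1 × R2/(R1 + R2) = 12 × 300/450 = 8 V

Final answer: 8 V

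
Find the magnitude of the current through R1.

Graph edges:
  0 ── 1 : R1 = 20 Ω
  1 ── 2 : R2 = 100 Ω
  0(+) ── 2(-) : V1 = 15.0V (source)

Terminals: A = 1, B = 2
Nodal analysis, taking node 2 as the 0 V reference.
Source V1 fixes V_0 = 15 V.
KCL at each unknown node (sum of currents leaving = 0; resistances in Ω):
  Node 1: (V_1 - 15)/20 + (V_1 - 0)/100 = 0
Collecting terms: 0.06 × V_1 = 0.75  =>  V_1 = 12.5 V
I_R1 = (V_0 - V_1)/R1 = (15 - 12.5)/20 = 0.125 A
|I_R1| = 0.125 A

Final answer: |I_R1| = 0.125 A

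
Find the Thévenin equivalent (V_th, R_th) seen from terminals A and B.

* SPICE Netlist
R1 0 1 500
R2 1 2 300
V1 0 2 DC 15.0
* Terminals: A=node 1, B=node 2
Step 1 — V_th is the open-circuit voltage V_A - V_B (nothing connected across the terminals).
Nodal analysis, taking node 2 as the 0 V reference.
Source V1 fixes V_0 = 15 V.
KCL at each unknown node (sum of currents leaving = 0; resistances in Ω):
  Node 1: (V_1 - 15)/500 + (V_1 - 0)/300 = 0
Collecting terms: 0.005333 × V_1 = 0.03  =>  V_1 = 5.625 V
V_th = V_1 - V_2 = 5.625 - 0 = 5.625 V
Step 2 — R_th: zero the source — replace V1 by a short circuit (node 2 merges into node 0) — and find the resistance seen between A (node 1) and B (node 0).
Reduce the network between node 1 (A) and node 0 (B) by series/parallel combination:
  Rp1 = R1 ‖ R2 (parallel, both between nodes 0 and 1) = 1/(1/500 + 1/300) = 187.5 Ω
R_th = 187.5 Ω

Final answer: V_th = 5.625 V, R_th = 187.5 Ω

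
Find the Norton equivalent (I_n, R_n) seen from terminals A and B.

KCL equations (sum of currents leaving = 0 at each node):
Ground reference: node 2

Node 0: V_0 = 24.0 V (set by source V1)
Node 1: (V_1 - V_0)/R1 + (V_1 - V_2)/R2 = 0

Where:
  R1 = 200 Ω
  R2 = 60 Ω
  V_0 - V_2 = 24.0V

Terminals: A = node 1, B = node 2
Find the Thévenin equivalent first; then I_n = V_th/R_th and R_n = R_th.
Step 1 — V_th is the open-circuit voltage V_A - V_B (nothing connected across the terminals).
Nodal analysis, taking node 2 as the 0 V reference.
Source V1 fixes V_0 = 24 V.
KCL at each unknown node (sum of currents leaving = 0; resistances in Ω):
  Node 1: (V_1 - 24)/200 + (V_1 - 0)/60 = 0
Collecting terms: 0.02167 × V_1 = 0.12  =>  V_1 = 5.538 V
V_th = V_1 - V_2 = 5.538 - 0 = 5.538 V
Step 2 — R_th: zero the source — replace V1 by a short circuit (node 2 merges into node 0) — and find the resistance seen between A (node 1) and B (node 0).
Reduce the network between node 1 (A) and node 0 (B) by series/parallel combination:
  Rp1 = R1 ‖ R2 (parallel, both between nodes 0 and 1) = 1/(1/200 + 1/60) = 46.15 Ω
R_th = 46.15 Ω
I_n = V_th/R_th = 5.538/46.15 = 0.12 A, and R_n = R_th = 46.15 Ω

Final answer: I_n = 0.12 A, R_n = 46.15 Ω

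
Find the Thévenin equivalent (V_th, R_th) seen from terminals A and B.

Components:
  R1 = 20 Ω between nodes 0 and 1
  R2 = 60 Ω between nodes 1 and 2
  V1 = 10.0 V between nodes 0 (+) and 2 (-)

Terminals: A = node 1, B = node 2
Step 1 — V_th is the open-circuit voltage V_A - V_B (nothing connected across the terminals).
Nodal analysis, taking node 2 as the 0 V reference.
Source V1 fixes V_0 = 10 V.
KCL at each unknown node (sum of currents leaving = 0; resistances in Ω):
  Node 1: (V_1 - 10)/20 + (V_1 - 0)/60 = 0
Collecting terms: 0.06667 × V_1 = 0.5  =>  V_1 = 7.5 V
V_th = V_1 - V_2 = 7.5 - 0 = 7.5 V
Step 2 — R_th: zero the source — replace V1 by a short circuit (node 2 merges into node 0) — and find the resistance seen between A (node 1) and B (node 0).
Reduce the network between node 1 (A) and node 0 (B) by series/parallel combination:
  Rp1 = R1 ‖ R2 (parallel, both between nodes 0 and 1) = 1/(1/20 + 1/60) = 15 Ω
R_th = 15 Ω

Final answer: V_th = 7.5 V, R_th = 15 Ω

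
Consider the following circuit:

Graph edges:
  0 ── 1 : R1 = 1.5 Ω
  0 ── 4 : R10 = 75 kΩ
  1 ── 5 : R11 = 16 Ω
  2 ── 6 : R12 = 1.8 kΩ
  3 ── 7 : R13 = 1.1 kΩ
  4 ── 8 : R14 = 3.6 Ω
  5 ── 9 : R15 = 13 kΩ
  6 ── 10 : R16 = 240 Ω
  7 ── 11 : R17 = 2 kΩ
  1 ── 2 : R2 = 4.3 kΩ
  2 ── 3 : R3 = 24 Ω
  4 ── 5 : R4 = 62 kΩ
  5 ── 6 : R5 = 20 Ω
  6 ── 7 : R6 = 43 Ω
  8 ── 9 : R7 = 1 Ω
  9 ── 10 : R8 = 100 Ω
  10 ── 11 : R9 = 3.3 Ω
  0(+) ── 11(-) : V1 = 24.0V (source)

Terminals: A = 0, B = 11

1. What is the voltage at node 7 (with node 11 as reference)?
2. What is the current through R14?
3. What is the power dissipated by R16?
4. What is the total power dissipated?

Nodal analysis, taking node 11 as the 0 V reference.
Source V1 fixes V_0 = 24 V.
KCL at each unknown node (sum of currents leaving = 0; resistances in Ω):
  Node 1: (V_1 - 24)/1.5 + (V_1 - V_2)/4300 + (V_1 - V_5)/16 = 0
  Node 2: (V_2 - V_1)/4300 + (V_2 - V_3)/24 + (V_2 - V_6)/1800 = 0
  Node 3: (V_3 - V_2)/24 + (V_3 - V_7)/1100 = 0
  Node 4: (V_4 - V_5)/62000 + (V_4 - 24)/75000 + (V_4 - V_8)/3.6 = 0
  Node 5: (V_5 - V_4)/62000 + (V_5 - V_6)/20 + (V_5 - V_1)/16 + (V_5 - V_9)/13000 = 0
  Node 6: (V_6 - V_5)/20 + (V_6 - V_7)/43 + (V_6 - V_2)/1800 + (V_6 - V_10)/240 = 0
  Node 7: (V_7 - V_6)/43 + (V_7 - V_3)/1100 + (V_7 - 0)/2000 = 0
  Node 8: (V_8 - V_9)/1 + (V_8 - V_4)/3.6 = 0
  Node 9: (V_9 - V_8)/1 + (V_9 - V_10)/100 + (V_9 - V_5)/13000 = 0
  Node 10: (V_10 - V_9)/100 + (V_10 - 0)/3.3 + (V_10 - V_6)/240 = 0
Collecting terms (coefficients in siemens):
  0.7294·V_1 - 0.0002326·V_2 - 0.0625·V_5 = 16
  0.04245·V_2 - 0.0002326·V_1 - 0.04167·V_3 - 0.0005556·V_6 = 0
  0.04258·V_3 - 0.04167·V_2 - 0.0009091·V_7 = 0
  0.2778·V_4 - 0.00001613·V_5 - 0.2778·V_8 = 0.00032
  0.1126·V_5 - 0.0625·V_1 - 0.00001613·V_4 - 0.05·V_6 - 0.00007692·V_9 = 0
  0.07798·V_6 - 0.0005556·V_2 - 0.05·V_5 - 0.02326·V_7 - 0.004167·V_10 = 0
  0.02466·V_7 - 0.0009091·V_3 - 0.02326·V_6 = 0
  1.278·V_8 - 0.2778·V_4 - 1·V_9 = 0
  1.01·V_9 - 0.00007692·V_5 - 1·V_8 - 0.01·V_10 = 0
  0.3172·V_10 - 0.004167·V_6 - 0.01·V_9 = 0
Solving these 10 simultaneous equations (Gaussian elimination) gives:
  V_1 = 23.86 V, V_2 = 20.72 V, V_3 = 20.7 V, V_4 = 0.5225 V
  V_5 = 22.33 V, V_6 = 20.46 V, V_7 = 20.06 V, V_8 = 0.5201 V
  V_9 = 0.5194 V, V_10 = 0.2852 V
Part 1:
  Read off the nodal solution: V_7 = 20.06 V
Part 2:
  I_R14 = (V_4 - V_8)/R14 = (0.5225 - 0.5201)/3.6 = 0.0006648 A
  Magnitude: I_R14 = 0.0006648 A
Part 3:
  I_R16 = (V_6 - V_10)/R16 = (20.46 - 0.2852)/240 = 0.08407 A
  P_R16 = I_R16² × R16 = (0.08407)² × 240 = 1.696 W
Part 4:
  Power in each resistor, P = (ΔV)²/R:
    P_R1 = (24 - 23.86)²/1.5 = 0.01386 W
    P_R2 = (23.86 - 20.72)²/4300 = 0.002291 W
    P_R3 = (20.72 - 20.7)²/24 = 0.000008302 W
    P_R4 = (0.5225 - 22.33)²/62000 = 0.00767 W
    P_R5 = (22.33 - 20.46)²/20 = 0.1744 W
    P_R6 = (20.46 - 20.06)²/43 = 0.003832 W
    P_R7 = (0.5201 - 0.5194)²/1 = 0.0000004419 W
    P_R8 = (0.5194 - 0.2852)²/100 = 0.0005487 W
    P_R9 = (0.2852 - 0)²/3.3 = 0.02464 W
    P_R10 = (24 - 0.5225)²/75000 = 0.007349 W
    P_R11 = (23.86 - 22.33)²/16 = 0.1456 W
    P_R12 = (20.72 - 20.46)²/1800 = 0.00003617 W
    P_R13 = (20.7 - 20.06)²/1100 = 0.0003805 W
    P_R14 = (0.5225 - 0.5201)²/3.6 = 0.000001591 W
    P_R15 = (22.33 - 0.5194)²/13000 = 0.03659 W
    P_R16 = (20.46 - 0.2852)²/240 = 1.696 W
    P_R17 = (20.06 - 0)²/2000 = 0.2011 W
  P_total = P_R1 + P_R2 + P_R3 + P_R4 + P_R5 + P_R6 + P_R7 + P_R8 + P_R9 + P_R10 + P_R11 + P_R12 + P_R13 + P_R14 + P_R15 + P_R16 + P_R17 = 2.315 W

Final answers:
1. V_7 = 20.06 V
2. I_R14 = 0.0006648 A
3. P_R16 = 1.696 W
4. P_total = 2.315 W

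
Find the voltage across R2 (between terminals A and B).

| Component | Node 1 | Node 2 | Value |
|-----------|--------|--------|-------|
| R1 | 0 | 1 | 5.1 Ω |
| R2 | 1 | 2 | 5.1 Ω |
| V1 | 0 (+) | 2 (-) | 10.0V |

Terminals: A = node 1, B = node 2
R1 and R2 are in series across V1 (node 0 → node 1 → node 2), and the output A–B is taken across R2, so this is a voltage divider.
Series current: I = V1/(R1 + R2) = 10/(5.1 + 5.1) = 10/10.2 = 0.9804 A
V_R2 = I × R2 = V1 × R2/(R1 + R2) = 10 × 5.1/10.2 = 5 V

Final answer: 5 V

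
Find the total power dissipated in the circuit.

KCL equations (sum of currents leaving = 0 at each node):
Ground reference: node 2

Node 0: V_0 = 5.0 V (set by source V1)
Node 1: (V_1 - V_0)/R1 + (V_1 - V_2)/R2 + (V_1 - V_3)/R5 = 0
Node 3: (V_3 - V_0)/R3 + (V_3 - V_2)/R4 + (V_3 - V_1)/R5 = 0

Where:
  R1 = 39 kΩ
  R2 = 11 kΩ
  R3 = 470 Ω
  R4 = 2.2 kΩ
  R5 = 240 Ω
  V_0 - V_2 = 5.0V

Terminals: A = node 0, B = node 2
Nodal analysis, taking node 2 as the 0 V reference.
Source V1 fixes V_0 = 5 V.
KCL at each unknown node (sum of currents leaving = 0; resistances in Ω):
  Node 1: (V_1 - 5)/39000 + (V_1 - 0)/11000 + (V_1 - V_3)/240 = 0
  Node 3: (V_3 - 5)/470 + (V_3 - 0)/2200 + (V_3 - V_1)/240 = 0
Collecting terms (coefficients in siemens):
  0.004283·V_1 - 0.004167·V_3 = 0.0001282
  0.006749·V_3 - 0.004167·V_1 = 0.01064
Determinant D = (0.004283)(0.006749) - (-0.004167)(-0.004167) = 0.00001155
V_1 = [(0.0001282)(0.006749) - (-0.004167)(0.01064)]/D = 3.914 V
V_3 = [(0.004283)(0.01064) - (0.0001282)(-0.004167)]/D = 3.993 V
Power in each resistor, P = (ΔV)²/R:
  P_R1 = (5 - 3.914)²/39000 = 0.00003023 W
  P_R2 = (3.914 - 0)²/11000 = 0.001393 W
  P_R3 = (5 - 3.993)²/470 = 0.002158 W
  P_R4 = (0 - 3.993)²/2200 = 0.007247 W
  P_R5 = (3.914 - 3.993)²/240 = 0.00002582 W
P_total = P_R1 + P_R2 + P_R3 + P_R4 + P_R5 = 0.01085 W

Final answer: 0.01085 W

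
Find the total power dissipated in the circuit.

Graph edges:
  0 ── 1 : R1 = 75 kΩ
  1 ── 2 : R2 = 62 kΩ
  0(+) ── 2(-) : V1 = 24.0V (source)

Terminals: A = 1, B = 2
Nodal analysis, taking node 2 as the 0 V reference.
Source V1 fixes V_0 = 24 V.
KCL at each unknown node (sum of currents leaving = 0; resistances in Ω):
  Node 1: (V_1 - 24)/75000 + (V_1 - 0)/62000 = 0
Collecting terms: 0.00002946 × V_1 = 0.00032  =>  V_1 = 10.86 V
Power in each resistor, P = (ΔV)²/R:
  P_R1 = (24 - 10.86)²/75000 = 0.002302 W
  P_R2 = (10.86 - 0)²/62000 = 0.001903 W
P_total = P_R1 + P_R2 = 0.004204 W

Final answer: 0.004204 W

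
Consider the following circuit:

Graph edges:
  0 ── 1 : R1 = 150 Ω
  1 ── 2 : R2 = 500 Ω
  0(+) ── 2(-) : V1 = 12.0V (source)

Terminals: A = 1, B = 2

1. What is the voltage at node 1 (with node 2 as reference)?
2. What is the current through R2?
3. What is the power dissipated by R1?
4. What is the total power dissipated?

Nodal analysis, taking node 2 as the 0 V reference.
Source V1 fixes V_0 = 12 V.
KCL at each unknown node (sum of currents leaving = 0; resistances in Ω):
  Node 1: (V_1 - 12)/150 + (V_1 - 0)/500 = 0
Collecting terms: 0.008667 × V_1 = 0.08  =>  V_1 = 9.231 V
Part 1:
  Read off the nodal solution: V_1 = 9.231 V
Part 2:
  I_R2 = (V_1 - V_2)/R2 = (9.231 - 0)/500 = 0.01846 A
  Magnitude: I_R2 = 0.01846 A
Part 3:
  I_R1 = (V_0 - V_1)/R1 = (12 - 9.231)/150 = 0.01846 A
  P_R1 = I_R1² × R1 = (0.01846)² × 150 = 0.05112 W
Part 4:
  Power in each resistor, P = (ΔV)²/R:
    P_R1 = (12 - 9.231)²/150 = 0.05112 W
    P_R2 = (9.231 - 0)²/500 = 0.1704 W
  P_total = P_R1 + P_R2 = 0.2215 W

Final answers:
1. V_1 = 9.231 V
2. I_R2 = 0.01846 A
3. P_R1 = 0.05112 W
4. P_total = 0.2215 W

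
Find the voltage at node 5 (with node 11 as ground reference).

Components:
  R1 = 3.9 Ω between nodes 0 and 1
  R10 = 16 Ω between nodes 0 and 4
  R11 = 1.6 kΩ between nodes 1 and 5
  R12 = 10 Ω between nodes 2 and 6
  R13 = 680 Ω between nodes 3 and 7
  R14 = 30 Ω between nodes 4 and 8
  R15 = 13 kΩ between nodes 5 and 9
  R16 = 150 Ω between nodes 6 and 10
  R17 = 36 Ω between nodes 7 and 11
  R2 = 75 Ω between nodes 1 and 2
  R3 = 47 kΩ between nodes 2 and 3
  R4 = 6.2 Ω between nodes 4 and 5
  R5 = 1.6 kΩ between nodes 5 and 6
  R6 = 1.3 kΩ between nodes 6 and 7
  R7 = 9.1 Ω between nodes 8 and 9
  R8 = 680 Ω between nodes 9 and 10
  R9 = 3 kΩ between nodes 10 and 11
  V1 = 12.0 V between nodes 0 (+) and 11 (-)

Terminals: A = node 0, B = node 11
Nodal analysis, taking node 11 as the 0 V reference.
Source V1 fixes V_0 = 12 V.
KCL at each unknown node (sum of currents leaving = 0; resistances in Ω):
  Node 1: (V_1 - 12)/3.9 + (V_1 - V_2)/75 + (V_1 - V_5)/1600 = 0
  Node 2: (V_2 - V_1)/75 + (V_2 - V_3)/47000 + (V_2 - V_6)/10 = 0
  Node 3: (V_3 - V_2)/47000 + (V_3 - V_7)/680 = 0
  Node 4: (V_4 - V_5)/6.2 + (V_4 - 12)/16 + (V_4 - V_8)/30 = 0
  Node 5: (V_5 - V_4)/6.2 + (V_5 - V_6)/1600 + (V_5 - V_1)/1600 + (V_5 - V_9)/13000 = 0
  Node 6: (V_6 - V_5)/1600 + (V_6 - V_7)/1300 + (V_6 - V_2)/10 + (V_6 - V_10)/150 = 0
  Node 7: (V_7 - V_6)/1300 + (V_7 - V_3)/680 + (V_7 - 0)/36 = 0
  Node 8: (V_8 - V_9)/9.1 + (V_8 - V_4)/30 = 0
  Node 9: (V_9 - V_8)/9.1 + (V_9 - V_10)/680 + (V_9 - V_5)/13000 = 0
  Node 10: (V_10 - V_9)/680 + (V_10 - 0)/3000 + (V_10 - V_6)/150 = 0
Collecting terms (coefficients in siemens):
  0.2704·V_1 - 0.01333·V_2 - 0.000625·V_5 = 3.077
  0.1134·V_2 - 0.01333·V_1 - 0.00002128·V_3 - 0.1·V_6 = 0
  0.001492·V_3 - 0.00002128·V_2 - 0.001471·V_7 = 0
  0.2571·V_4 - 0.1613·V_5 - 0.03333·V_8 = 0.75
  0.1626·V_5 - 0.000625·V_1 - 0.1613·V_4 - 0.000625·V_6 - 0.00007692·V_9 = 0
  0.1081·V_6 - 0.1·V_2 - 0.000625·V_5 - 0.0007692·V_7 - 0.006667·V_10 = 0
  0.03002·V_7 - 0.001471·V_3 - 0.0007692·V_6 = 0
  0.1432·V_8 - 0.03333·V_4 - 0.1099·V_9 = 0
  0.1114·V_9 - 0.00007692·V_5 - 0.1099·V_8 - 0.001471·V_10 = 0
  0.008471·V_10 - 0.006667·V_6 - 0.001471·V_9 = 0
Solving these 10 simultaneous equations (Gaussian elimination) gives:
  V_1 = 11.96 V, V_2 = 11.21 V, V_3 = 0.4629 V, V_4 = 11.97 V
  V_5 = 11.96 V, V_6 = 11.11 V, V_7 = 0.3074 V, V_8 = 11.92 V
  V_9 = 11.9 V, V_10 = 10.81 V
The requested potential is V_5 = 11.96 V.

Final answer: V_5 = 11.96 V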